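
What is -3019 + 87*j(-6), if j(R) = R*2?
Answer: -4063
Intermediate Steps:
j(R) = 2*R
-3019 + 87*j(-6) = -3019 + 87*(2*(-6)) = -3019 + 87*(-12) = -3019 - 1044 = -4063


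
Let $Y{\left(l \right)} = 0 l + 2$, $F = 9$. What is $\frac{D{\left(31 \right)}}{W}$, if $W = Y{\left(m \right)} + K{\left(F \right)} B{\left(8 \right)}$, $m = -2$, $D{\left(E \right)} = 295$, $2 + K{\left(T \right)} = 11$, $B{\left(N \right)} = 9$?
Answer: $\frac{295}{83} \approx 3.5542$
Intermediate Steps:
$K{\left(T \right)} = 9$ ($K{\left(T \right)} = -2 + 11 = 9$)
$Y{\left(l \right)} = 2$ ($Y{\left(l \right)} = 0 + 2 = 2$)
$W = 83$ ($W = 2 + 9 \cdot 9 = 2 + 81 = 83$)
$\frac{D{\left(31 \right)}}{W} = \frac{295}{83}$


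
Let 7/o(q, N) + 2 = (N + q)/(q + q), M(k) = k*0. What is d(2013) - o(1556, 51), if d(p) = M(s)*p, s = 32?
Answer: 21784/4617 ≈ 4.7182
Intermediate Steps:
M(k) = 0
d(p) = 0 (d(p) = 0*p = 0)
o(q, N) = 7/(-2 + (N + q)/(2*q)) (o(q, N) = 7/(-2 + (N + q)/(q + q)) = 7/(-2 + (N + q)/((2*q))) = 7/(-2 + (N + q)*(1/(2*q))) = 7/(-2 + (N + q)/(2*q)))
d(2013) - o(1556, 51) = 0 - 14*1556/(51 - 3*1556) = 0 - 14*1556/(51 - 4668) = 0 - 14*1556/(-4617) = 0 - 14*1556*(-1)/4617 = 0 - 1*(-21784/4617) = 0 + 21784/4617 = 21784/4617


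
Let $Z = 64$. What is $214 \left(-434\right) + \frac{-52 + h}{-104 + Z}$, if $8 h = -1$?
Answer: $- \frac{29719903}{320} \approx -92875.0$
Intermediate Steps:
$h = - \frac{1}{8}$ ($h = \frac{1}{8} \left(-1\right) = - \frac{1}{8} \approx -0.125$)
$214 \left(-434\right) + \frac{-52 + h}{-104 + Z} = 214 \left(-434\right) + \frac{-52 - \frac{1}{8}}{-104 + 64} = -92876 - \frac{417}{8 \left(-40\right)} = -92876 - - \frac{417}{320} = -92876 + \frac{417}{320} = - \frac{29719903}{320}$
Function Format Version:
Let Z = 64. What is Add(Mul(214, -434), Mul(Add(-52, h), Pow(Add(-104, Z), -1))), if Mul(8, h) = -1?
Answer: Rational(-29719903, 320) ≈ -92875.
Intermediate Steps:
h = Rational(-1, 8) (h = Mul(Rational(1, 8), -1) = Rational(-1, 8) ≈ -0.12500)
Add(Mul(214, -434), Mul(Add(-52, h), Pow(Add(-104, Z), -1))) = Add(Mul(214, -434), Mul(Add(-52, Rational(-1, 8)), Pow(Add(-104, 64), -1))) = Add(-92876, Mul(Rational(-417, 8), Pow(-40, -1))) = Add(-92876, Mul(Rational(-417, 8), Rational(-1, 40))) = Add(-92876, Rational(417, 320)) = Rational(-29719903, 320)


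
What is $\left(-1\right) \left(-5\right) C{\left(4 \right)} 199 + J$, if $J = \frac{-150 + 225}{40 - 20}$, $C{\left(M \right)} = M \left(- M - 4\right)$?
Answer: $- \frac{127345}{4} \approx -31836.0$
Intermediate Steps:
$C{\left(M \right)} = M \left(-4 - M\right)$
$J = \frac{15}{4}$ ($J = \frac{75}{20} = 75 \cdot \frac{1}{20} = \frac{15}{4} \approx 3.75$)
$\left(-1\right) \left(-5\right) C{\left(4 \right)} 199 + J = \left(-1\right) \left(-5\right) \left(\left(-1\right) 4 \left(4 + 4\right)\right) 199 + \frac{15}{4} = 5 \left(\left(-1\right) 4 \cdot 8\right) 199 + \frac{15}{4} = 5 \left(-32\right) 199 + \frac{15}{4} = \left(-160\right) 199 + \frac{15}{4} = -31840 + \frac{15}{4} = - \frac{127345}{4}$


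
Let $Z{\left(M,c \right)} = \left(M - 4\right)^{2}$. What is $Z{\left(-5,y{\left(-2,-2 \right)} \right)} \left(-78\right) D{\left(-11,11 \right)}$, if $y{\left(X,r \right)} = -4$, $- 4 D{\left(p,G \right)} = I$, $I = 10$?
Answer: $15795$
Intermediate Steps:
$D{\left(p,G \right)} = - \frac{5}{2}$ ($D{\left(p,G \right)} = \left(- \frac{1}{4}\right) 10 = - \frac{5}{2}$)
$Z{\left(M,c \right)} = \left(-4 + M\right)^{2}$ ($Z{\left(M,c \right)} = \left(M - 4\right)^{2} = \left(-4 + M\right)^{2}$)
$Z{\left(-5,y{\left(-2,-2 \right)} \right)} \left(-78\right) D{\left(-11,11 \right)} = \left(-4 - 5\right)^{2} \left(-78\right) \left(- \frac{5}{2}\right) = \left(-9\right)^{2} \left(-78\right) \left(- \frac{5}{2}\right) = 81 \left(-78\right) \left(- \frac{5}{2}\right) = \left(-6318\right) \left(- \frac{5}{2}\right) = 15795$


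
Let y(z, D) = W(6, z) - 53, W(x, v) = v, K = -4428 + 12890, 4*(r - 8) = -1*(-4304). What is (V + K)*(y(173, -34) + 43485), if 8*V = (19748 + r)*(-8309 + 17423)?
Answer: 1035240171390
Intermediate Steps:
r = 1084 (r = 8 + (-1*(-4304))/4 = 8 + (1/4)*4304 = 8 + 1076 = 1084)
K = 8462
y(z, D) = -53 + z (y(z, D) = z - 53 = -53 + z)
V = 23732856 (V = ((19748 + 1084)*(-8309 + 17423))/8 = (20832*9114)/8 = (1/8)*189862848 = 23732856)
(V + K)*(y(173, -34) + 43485) = (23732856 + 8462)*((-53 + 173) + 43485) = 23741318*(120 + 43485) = 23741318*43605 = 1035240171390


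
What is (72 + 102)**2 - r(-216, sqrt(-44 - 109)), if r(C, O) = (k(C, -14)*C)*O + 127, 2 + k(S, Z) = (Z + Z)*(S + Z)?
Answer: 30149 + 4171824*I*sqrt(17) ≈ 30149.0 + 1.7201e+7*I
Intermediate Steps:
k(S, Z) = -2 + 2*Z*(S + Z) (k(S, Z) = -2 + (Z + Z)*(S + Z) = -2 + (2*Z)*(S + Z) = -2 + 2*Z*(S + Z))
r(C, O) = 127 + C*O*(390 - 28*C) (r(C, O) = ((-2 + 2*(-14)**2 + 2*C*(-14))*C)*O + 127 = ((-2 + 2*196 - 28*C)*C)*O + 127 = ((-2 + 392 - 28*C)*C)*O + 127 = ((390 - 28*C)*C)*O + 127 = (C*(390 - 28*C))*O + 127 = C*O*(390 - 28*C) + 127 = 127 + C*O*(390 - 28*C))
(72 + 102)**2 - r(-216, sqrt(-44 - 109)) = (72 + 102)**2 - (127 + 2*(-216)*sqrt(-44 - 109)*(195 - 14*(-216))) = 174**2 - (127 + 2*(-216)*sqrt(-153)*(195 + 3024)) = 30276 - (127 + 2*(-216)*(3*I*sqrt(17))*3219) = 30276 - (127 - 4171824*I*sqrt(17)) = 30276 + (-127 + 4171824*I*sqrt(17)) = 30149 + 4171824*I*sqrt(17)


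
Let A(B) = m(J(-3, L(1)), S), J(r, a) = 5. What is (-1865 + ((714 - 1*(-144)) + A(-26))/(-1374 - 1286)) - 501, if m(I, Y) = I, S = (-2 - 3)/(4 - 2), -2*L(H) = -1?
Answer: -6294423/2660 ≈ -2366.3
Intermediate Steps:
L(H) = ½ (L(H) = -½*(-1) = ½)
S = -5/2 ≈ -2.5000
A(B) = 5
(-1865 + ((714 - 1*(-144)) + A(-26))/(-1374 - 1286)) - 501 = (-1865 + ((714 - 1*(-144)) + 5)/(-1374 - 1286)) - 501 = (-1865 + ((714 + 144) + 5)/(-2660)) - 501 = (-1865 + (858 + 5)*(-1/2660)) - 501 = (-1865 + 863*(-1/2660)) - 501 = (-1865 - 863/2660) - 501 = -4961763/2660 - 501 = -6294423/2660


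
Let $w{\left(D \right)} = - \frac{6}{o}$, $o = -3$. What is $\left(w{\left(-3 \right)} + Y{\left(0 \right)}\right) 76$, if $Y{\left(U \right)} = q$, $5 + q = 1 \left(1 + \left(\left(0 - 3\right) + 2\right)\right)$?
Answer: $-228$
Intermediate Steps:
$w{\left(D \right)} = 2$ ($w{\left(D \right)} = - \frac{6}{-3} = \left(-6\right) \left(- \frac{1}{3}\right) = 2$)
$q = -5$ ($q = -5 + 1 \left(1 + \left(\left(0 - 3\right) + 2\right)\right) = -5 + 1 \left(1 + \left(-3 + 2\right)\right) = -5 + 1 \left(1 - 1\right) = -5 + 1 \cdot 0 = -5 + 0 = -5$)
$Y{\left(U \right)} = -5$
$\left(w{\left(-3 \right)} + Y{\left(0 \right)}\right) 76 = \left(2 - 5\right) 76 = \left(-3\right) 76 = -228$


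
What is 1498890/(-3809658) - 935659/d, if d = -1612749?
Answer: 191201241002/1024003688307 ≈ 0.18672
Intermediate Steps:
1498890/(-3809658) - 935659/d = 1498890/(-3809658) - 935659/(-1612749) = 1498890*(-1/3809658) - 935659*(-1/1612749) = -249815/634943 + 935659/1612749 = 191201241002/1024003688307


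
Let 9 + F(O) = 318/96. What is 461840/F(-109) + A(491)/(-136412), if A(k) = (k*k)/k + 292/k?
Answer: -494932092001423/6095024572 ≈ -81203.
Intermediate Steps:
A(k) = k + 292/k (A(k) = k²/k + 292/k = k + 292/k)
F(O) = -91/16 (F(O) = -9 + 318/96 = -9 + 318*(1/96) = -9 + 53/16 = -91/16)
461840/F(-109) + A(491)/(-136412) = 461840/(-91/16) + (491 + 292/491)/(-136412) = 461840*(-16/91) + (491 + 292*(1/491))*(-1/136412) = -7389440/91 + (491 + 292/491)*(-1/136412) = -7389440/91 + (241373/491)*(-1/136412) = -7389440/91 - 241373/66978292 = -494932092001423/6095024572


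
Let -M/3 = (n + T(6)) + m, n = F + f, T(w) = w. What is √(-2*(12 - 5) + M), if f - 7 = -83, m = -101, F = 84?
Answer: √247 ≈ 15.716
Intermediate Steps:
f = -76 (f = 7 - 83 = -76)
n = 8 (n = 84 - 76 = 8)
M = 261 (M = -3*((8 + 6) - 101) = -3*(14 - 101) = -3*(-87) = 261)
√(-2*(12 - 5) + M) = √(-2*(12 - 5) + 261) = √(-2*7 + 261) = √(-14 + 261) = √247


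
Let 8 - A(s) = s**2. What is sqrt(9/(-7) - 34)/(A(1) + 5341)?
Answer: I*sqrt(1729)/37436 ≈ 0.0011107*I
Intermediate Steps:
A(s) = 8 - s**2
sqrt(9/(-7) - 34)/(A(1) + 5341) = sqrt(9/(-7) - 34)/((8 - 1*1**2) + 5341) = sqrt(9*(-1/7) - 34)/((8 - 1*1) + 5341) = sqrt(-9/7 - 34)/((8 - 1) + 5341) = sqrt(-247/7)/(7 + 5341) = (I*sqrt(1729)/7)/5348 = (I*sqrt(1729)/7)*(1/5348) = I*sqrt(1729)/37436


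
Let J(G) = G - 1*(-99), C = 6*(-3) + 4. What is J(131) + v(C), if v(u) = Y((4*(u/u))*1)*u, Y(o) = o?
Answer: 174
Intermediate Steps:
C = -14 (C = -18 + 4 = -14)
J(G) = 99 + G (J(G) = G + 99 = 99 + G)
v(u) = 4*u (v(u) = ((4*(u/u))*1)*u = ((4*1)*1)*u = (4*1)*u = 4*u)
J(131) + v(C) = (99 + 131) + 4*(-14) = 230 - 56 = 174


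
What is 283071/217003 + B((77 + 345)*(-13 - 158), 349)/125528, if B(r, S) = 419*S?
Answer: 67265902181/27239952584 ≈ 2.4694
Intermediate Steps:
283071/217003 + B((77 + 345)*(-13 - 158), 349)/125528 = 283071/217003 + (419*349)/125528 = 283071*(1/217003) + 146231*(1/125528) = 283071/217003 + 146231/125528 = 67265902181/27239952584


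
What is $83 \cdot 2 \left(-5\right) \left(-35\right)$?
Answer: $29050$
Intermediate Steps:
$83 \cdot 2 \left(-5\right) \left(-35\right) = 83 \left(-10\right) \left(-35\right) = \left(-830\right) \left(-35\right) = 29050$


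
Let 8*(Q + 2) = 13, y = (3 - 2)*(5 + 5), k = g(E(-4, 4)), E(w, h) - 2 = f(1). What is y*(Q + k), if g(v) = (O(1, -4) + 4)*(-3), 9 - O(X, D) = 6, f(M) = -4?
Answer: -855/4 ≈ -213.75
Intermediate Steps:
E(w, h) = -2 (E(w, h) = 2 - 4 = -2)
O(X, D) = 3 (O(X, D) = 9 - 1*6 = 9 - 6 = 3)
g(v) = -21 (g(v) = (3 + 4)*(-3) = 7*(-3) = -21)
k = -21
y = 10 (y = 1*10 = 10)
Q = -3/8 (Q = -2 + (⅛)*13 = -2 + 13/8 = -3/8 ≈ -0.37500)
y*(Q + k) = 10*(-3/8 - 21) = 10*(-171/8) = -855/4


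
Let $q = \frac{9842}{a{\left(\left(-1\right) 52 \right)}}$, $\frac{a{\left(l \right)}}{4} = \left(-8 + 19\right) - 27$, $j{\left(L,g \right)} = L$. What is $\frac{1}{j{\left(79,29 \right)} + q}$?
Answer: $- \frac{32}{2393} \approx -0.013372$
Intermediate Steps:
$a{\left(l \right)} = -64$ ($a{\left(l \right)} = 4 \left(\left(-8 + 19\right) - 27\right) = 4 \left(11 - 27\right) = 4 \left(-16\right) = -64$)
$q = - \frac{4921}{32}$ ($q = \frac{9842}{-64} = 9842 \left(- \frac{1}{64}\right) = - \frac{4921}{32} \approx -153.78$)
$\frac{1}{j{\left(79,29 \right)} + q} = \frac{1}{79 - \frac{4921}{32}} = \frac{1}{- \frac{2393}{32}} = - \frac{32}{2393}$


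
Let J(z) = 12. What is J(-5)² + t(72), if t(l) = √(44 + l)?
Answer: 144 + 2*√29 ≈ 154.77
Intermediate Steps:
J(-5)² + t(72) = 12² + √(44 + 72) = 144 + √116 = 144 + 2*√29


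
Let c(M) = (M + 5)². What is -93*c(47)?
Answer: -251472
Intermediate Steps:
c(M) = (5 + M)²
-93*c(47) = -93*(5 + 47)² = -93*52² = -93*2704 = -251472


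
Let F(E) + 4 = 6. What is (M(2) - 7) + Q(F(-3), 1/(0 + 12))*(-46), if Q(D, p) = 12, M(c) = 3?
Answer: -556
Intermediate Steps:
F(E) = 2 (F(E) = -4 + 6 = 2)
(M(2) - 7) + Q(F(-3), 1/(0 + 12))*(-46) = (3 - 7) + 12*(-46) = -4 - 552 = -556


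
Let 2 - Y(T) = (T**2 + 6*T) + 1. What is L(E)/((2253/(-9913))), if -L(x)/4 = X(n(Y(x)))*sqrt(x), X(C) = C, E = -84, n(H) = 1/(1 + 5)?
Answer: 39652*I*sqrt(21)/6759 ≈ 26.884*I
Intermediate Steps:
Y(T) = 1 - T**2 - 6*T (Y(T) = 2 - ((T**2 + 6*T) + 1) = 2 - (1 + T**2 + 6*T) = 2 + (-1 - T**2 - 6*T) = 1 - T**2 - 6*T)
n(H) = 1/6
L(x) = -2*sqrt(x)/3
L(E)/((2253/(-9913))) = (-4*I*sqrt(21)/3)/((2253/(-9913))) = (-4*I*sqrt(21)/3)/((2253*(-1/9913))) = (-4*I*sqrt(21)/3)/(-2253/9913) = -4*I*sqrt(21)/3*(-9913/2253) = 39652*I*sqrt(21)/6759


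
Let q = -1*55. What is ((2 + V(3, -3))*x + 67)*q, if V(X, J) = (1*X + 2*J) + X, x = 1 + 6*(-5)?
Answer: -495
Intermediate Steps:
x = -29 (x = 1 - 30 = -29)
V(X, J) = 2*J + 2*X (V(X, J) = (X + 2*J) + X = 2*J + 2*X)
q = -55
((2 + V(3, -3))*x + 67)*q = ((2 + (2*(-3) + 2*3))*(-29) + 67)*(-55) = ((2 + (-6 + 6))*(-29) + 67)*(-55) = ((2 + 0)*(-29) + 67)*(-55) = (2*(-29) + 67)*(-55) = (-58 + 67)*(-55) = 9*(-55) = -495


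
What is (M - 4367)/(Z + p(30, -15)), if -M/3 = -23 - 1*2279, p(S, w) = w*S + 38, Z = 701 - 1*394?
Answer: -2539/105 ≈ -24.181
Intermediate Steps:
Z = 307 (Z = 701 - 394 = 307)
p(S, w) = 38 + S*w (p(S, w) = S*w + 38 = 38 + S*w)
M = 6906 (M = -3*(-23 - 1*2279) = -3*(-23 - 2279) = -3*(-2302) = 6906)
(M - 4367)/(Z + p(30, -15)) = (6906 - 4367)/(307 + (38 + 30*(-15))) = 2539/(307 + (38 - 450)) = 2539/(307 - 412) = 2539/(-105) = 2539*(-1/105) = -2539/105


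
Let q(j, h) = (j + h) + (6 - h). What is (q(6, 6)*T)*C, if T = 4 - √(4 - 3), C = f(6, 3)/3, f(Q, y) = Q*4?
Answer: 288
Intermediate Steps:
f(Q, y) = 4*Q
q(j, h) = 6 + j (q(j, h) = (h + j) + (6 - h) = 6 + j)
C = 8 (C = (4*6)/3 = 24*(⅓) = 8)
T = 3 (T = 4 - √1 = 4 - 1*1 = 4 - 1 = 3)
(q(6, 6)*T)*C = ((6 + 6)*3)*8 = (12*3)*8 = 36*8 = 288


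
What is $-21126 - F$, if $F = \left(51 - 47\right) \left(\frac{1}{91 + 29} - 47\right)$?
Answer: $- \frac{628141}{30} \approx -20938.0$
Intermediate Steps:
$F = - \frac{5639}{30}$ ($F = 4 \left(\frac{1}{120} - 47\right) = 4 \left(- \frac{5639}{120}\right) = - \frac{5639}{30} \approx -187.97$)
$-21126 - F = -21126 - - \frac{5639}{30} = -21126 + \frac{5639}{30} = - \frac{628141}{30}$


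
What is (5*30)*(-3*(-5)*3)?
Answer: 6750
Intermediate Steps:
(5*30)*(-3*(-5)*3) = 150*(15*3) = 150*45 = 6750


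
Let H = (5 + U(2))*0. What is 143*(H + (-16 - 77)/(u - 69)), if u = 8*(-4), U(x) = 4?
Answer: 13299/101 ≈ 131.67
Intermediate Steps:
u = -32
H = 0 (H = (5 + 4)*0 = 9*0 = 0)
143*(H + (-16 - 77)/(u - 69)) = 143*(0 + (-16 - 77)/(-32 - 69)) = 143*(0 - 93/(-101)) = 143*(0 - 93*(-1/101)) = 143*(0 + 93/101) = 143*(93/101) = 13299/101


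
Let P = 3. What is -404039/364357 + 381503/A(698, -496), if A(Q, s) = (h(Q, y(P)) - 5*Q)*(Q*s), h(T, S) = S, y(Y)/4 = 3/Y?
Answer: -69641146375123/62819367511488 ≈ -1.1086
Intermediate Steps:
y(Y) = 12/Y (y(Y) = 4*(3/Y) = 12/Y)
A(Q, s) = Q*s*(4 - 5*Q) (A(Q, s) = (12/3 - 5*Q)*(Q*s) = (12*(⅓) - 5*Q)*(Q*s) = (4 - 5*Q)*(Q*s) = Q*s*(4 - 5*Q))
-404039/364357 + 381503/A(698, -496) = -404039/364357 + 381503/((698*(-496)*(4 - 5*698))) = -404039*1/364357 + 381503/((698*(-496)*(4 - 3490))) = -404039/364357 + 381503/((698*(-496)*(-3486))) = -404039/364357 + 381503/1206881088 = -69641146375123/62819367511488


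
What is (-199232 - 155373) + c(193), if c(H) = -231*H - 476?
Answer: -399664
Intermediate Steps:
c(H) = -476 - 231*H
(-199232 - 155373) + c(193) = (-199232 - 155373) + (-476 - 231*193) = -354605 + (-476 - 44583) = -354605 - 45059 = -399664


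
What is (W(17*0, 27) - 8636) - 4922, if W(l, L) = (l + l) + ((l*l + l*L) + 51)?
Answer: -13507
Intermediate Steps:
W(l, L) = 51 + l² + 2*l + L*l (W(l, L) = 2*l + ((l² + L*l) + 51) = 2*l + (51 + l² + L*l) = 51 + l² + 2*l + L*l)
(W(17*0, 27) - 8636) - 4922 = ((51 + (17*0)² + 2*(17*0) + 27*(17*0)) - 8636) - 4922 = ((51 + 0² + 2*0 + 27*0) - 8636) - 4922 = ((51 + 0 + 0 + 0) - 8636) - 4922 = (51 - 8636) - 4922 = -8585 - 4922 = -13507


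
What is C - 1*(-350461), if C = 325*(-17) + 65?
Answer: 345001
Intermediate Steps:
C = -5460 (C = -5525 + 65 = -5460)
C - 1*(-350461) = -5460 - 1*(-350461) = -5460 + 350461 = 345001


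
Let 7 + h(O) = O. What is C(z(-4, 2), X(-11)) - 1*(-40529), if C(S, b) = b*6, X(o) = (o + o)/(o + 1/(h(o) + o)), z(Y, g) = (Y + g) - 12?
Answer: 3243277/80 ≈ 40541.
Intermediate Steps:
z(Y, g) = -12 + Y + g
h(O) = -7 + O
X(o) = 2*o/(o + 1/(-7 + 2*o)) (X(o) = (o + o)/(o + 1/((-7 + o) + o)) = (2*o)/(o + 1/(-7 + 2*o)) = 2*o/(o + 1/(-7 + 2*o)))
C(S, b) = 6*b
C(z(-4, 2), X(-11)) - 1*(-40529) = 6*(2*(-11)*(-7 + 2*(-11))/(1 + (-11)² - 11*(-7 - 11))) - 1*(-40529) = 6*(2*(-11)*(-7 - 22)/(1 + 121 - 11*(-18))) + 40529 = 6*(2*(-11)*(-29)/(1 + 121 + 198)) + 40529 = 6*(2*(-11)*(-29)/320) + 40529 = 6*(2*(-11)*(1/320)*(-29)) + 40529 = 6*(319/160) + 40529 = 957/80 + 40529 = 3243277/80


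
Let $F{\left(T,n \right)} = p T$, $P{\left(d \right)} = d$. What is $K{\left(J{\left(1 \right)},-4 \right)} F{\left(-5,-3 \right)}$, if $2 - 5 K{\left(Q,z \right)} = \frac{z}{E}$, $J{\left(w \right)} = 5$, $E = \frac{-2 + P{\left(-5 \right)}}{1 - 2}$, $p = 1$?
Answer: $- \frac{18}{7} \approx -2.5714$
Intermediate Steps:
$E = 7$ ($E = \frac{-2 - 5}{1 - 2} = - \frac{7}{-1} = \left(-7\right) \left(-1\right) = 7$)
$K{\left(Q,z \right)} = \frac{2}{5} - \frac{z}{35}$ ($K{\left(Q,z \right)} = \frac{2}{5} - \frac{z \frac{1}{7}}{5} = \frac{2}{5} - \frac{\frac{1}{7} z}{5} = \frac{2}{5} - \frac{z}{35}$)
$F{\left(T,n \right)} = T$ ($F{\left(T,n \right)} = 1 T = T$)
$K{\left(J{\left(1 \right)},-4 \right)} F{\left(-5,-3 \right)} = \left(\frac{2}{5} - - \frac{4}{35}\right) \left(-5\right) = \left(\frac{2}{5} + \frac{4}{35}\right) \left(-5\right) = \frac{18}{35} \left(-5\right) = - \frac{18}{7}$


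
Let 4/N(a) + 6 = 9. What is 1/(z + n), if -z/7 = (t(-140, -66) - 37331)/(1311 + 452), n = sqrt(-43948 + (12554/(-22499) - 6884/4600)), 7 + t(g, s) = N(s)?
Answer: 107297464713085500/47716645697850842759 - 139867605*I*sqrt(1176905307570351766)/47716645697850842759 ≈ 0.0022486 - 0.0031799*I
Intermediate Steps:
N(a) = 4/3 (N(a) = 4/(-6 + 9) = 4/3)
t(g, s) = -17/3 (t(g, s) = -7 + 4/3 = -17/3)
n = I*sqrt(1176905307570351766)/5174770 (n = sqrt(-43948 + (12554*(-1/22499) - 6884*1/4600)) = sqrt(-43948 + (-12554/22499 - 1721/1150)) = sqrt(-43948 - 53157879/25873850) = sqrt(-1137157117679/25873850) = I*sqrt(1176905307570351766)/5174770 ≈ 209.64*I)
z = 784070/5289 (z = -7*(-17/3 - 37331)/(1311 + 452) = -(-784070)/(3*1763) = -7*(-112010/5289) = 784070/5289 ≈ 148.25)
1/(z + n) = 1/(784070/5289 + I*sqrt(1176905307570351766)/5174770)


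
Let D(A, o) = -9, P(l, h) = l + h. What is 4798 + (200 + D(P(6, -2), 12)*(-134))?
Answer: 6204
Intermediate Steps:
P(l, h) = h + l
4798 + (200 + D(P(6, -2), 12)*(-134)) = 4798 + (200 - 9*(-134)) = 4798 + (200 + 1206) = 4798 + 1406 = 6204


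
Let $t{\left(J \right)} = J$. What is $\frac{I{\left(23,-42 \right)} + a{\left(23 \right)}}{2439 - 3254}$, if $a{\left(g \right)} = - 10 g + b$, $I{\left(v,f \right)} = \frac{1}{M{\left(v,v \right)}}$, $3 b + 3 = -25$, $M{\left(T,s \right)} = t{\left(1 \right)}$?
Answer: $\frac{143}{489} \approx 0.29243$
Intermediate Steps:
$M{\left(T,s \right)} = 1$
$b = - \frac{28}{3}$ ($b = -1 + \frac{1}{3} \left(-25\right) = -1 - \frac{25}{3} = - \frac{28}{3} \approx -9.3333$)
$I{\left(v,f \right)} = 1$ ($I{\left(v,f \right)} = 1^{-1} = 1$)
$a{\left(g \right)} = - \frac{28}{3} - 10 g$ ($a{\left(g \right)} = - 10 g - \frac{28}{3} = - \frac{28}{3} - 10 g$)
$\frac{I{\left(23,-42 \right)} + a{\left(23 \right)}}{2439 - 3254} = \frac{1 - \frac{718}{3}}{2439 - 3254} = \frac{1 - \frac{718}{3}}{-815} = \left(- \frac{715}{3}\right) \left(- \frac{1}{815}\right) = \frac{143}{489}$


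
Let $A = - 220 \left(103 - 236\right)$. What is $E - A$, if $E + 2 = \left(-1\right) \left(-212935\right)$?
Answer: $183673$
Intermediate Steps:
$E = 212933$ ($E = -2 - -212935 = -2 + 212935 = 212933$)
$A = 29260$ ($A = \left(-220\right) \left(-133\right) = 29260$)
$E - A = 212933 - 29260 = 183673$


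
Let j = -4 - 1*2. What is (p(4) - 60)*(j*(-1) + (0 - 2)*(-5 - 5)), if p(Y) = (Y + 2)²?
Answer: -624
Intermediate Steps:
p(Y) = (2 + Y)²
j = -6 (j = -4 - 2 = -6)
(p(4) - 60)*(j*(-1) + (0 - 2)*(-5 - 5)) = ((2 + 4)² - 60)*(-6*(-1) + (0 - 2)*(-5 - 5)) = (6² - 60)*(6 - 2*(-10)) = (36 - 60)*(6 + 20) = -24*26 = -624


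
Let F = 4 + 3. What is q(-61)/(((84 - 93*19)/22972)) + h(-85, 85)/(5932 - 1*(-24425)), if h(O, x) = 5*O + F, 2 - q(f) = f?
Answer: -4881605194/5676759 ≈ -859.93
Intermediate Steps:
q(f) = 2 - f
F = 7
h(O, x) = 7 + 5*O (h(O, x) = 5*O + 7 = 7 + 5*O)
q(-61)/(((84 - 93*19)/22972)) + h(-85, 85)/(5932 - 1*(-24425)) = (2 - 1*(-61))/(((84 - 93*19)/22972)) + (7 + 5*(-85))/(5932 - 1*(-24425)) = (2 + 61)/(((84 - 1767)*(1/22972))) + (7 - 425)/(5932 + 24425) = 63/((-1683*1/22972)) - 418/30357 = 63/(-1683/22972) - 418*1/30357 = 63*(-22972/1683) - 418/30357 = -160804/187 - 418/30357 = -4881605194/5676759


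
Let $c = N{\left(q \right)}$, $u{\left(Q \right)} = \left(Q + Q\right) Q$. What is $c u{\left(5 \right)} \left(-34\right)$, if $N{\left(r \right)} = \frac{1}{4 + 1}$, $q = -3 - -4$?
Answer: $-340$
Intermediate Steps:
$u{\left(Q \right)} = 2 Q^{2}$ ($u{\left(Q \right)} = 2 Q Q = 2 Q^{2}$)
$q = 1$ ($q = -3 + 4 = 1$)
$N{\left(r \right)} = \frac{1}{5}$
$c = \frac{1}{5} \approx 0.2$
$c u{\left(5 \right)} \left(-34\right) = \frac{2 \cdot 5^{2}}{5} \left(-34\right) = \frac{2 \cdot 25}{5} \left(-34\right) = \frac{1}{5} \cdot 50 \left(-34\right) = 10 \left(-34\right) = -340$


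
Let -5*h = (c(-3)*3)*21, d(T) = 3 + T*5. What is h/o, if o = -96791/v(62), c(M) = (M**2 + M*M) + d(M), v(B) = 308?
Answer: 116424/483955 ≈ 0.24057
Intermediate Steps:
d(T) = 3 + 5*T
c(M) = 3 + 2*M**2 + 5*M (c(M) = (M**2 + M*M) + (3 + 5*M) = (M**2 + M**2) + (3 + 5*M) = 2*M**2 + (3 + 5*M) = 3 + 2*M**2 + 5*M)
o = -96791/308 ≈ -314.26
h = -378/5 (h = -(3 + 2*(-3)**2 + 5*(-3))*3*21/5 = -(3 + 2*9 - 15)*3*21/5 = -(3 + 18 - 15)*3*21/5 = -6*3*21/5 = -18*21/5 = -1/5*378 = -378/5 ≈ -75.600)
h/o = -378/(5*(-96791/308)) = -378/5*(-308/96791) = 116424/483955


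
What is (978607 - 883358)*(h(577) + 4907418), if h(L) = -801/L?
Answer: 269705104841865/577 ≈ 4.6743e+11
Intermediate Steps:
(978607 - 883358)*(h(577) + 4907418) = (978607 - 883358)*(-801/577 + 4907418) = 95249*(-801*1/577 + 4907418) = 95249*(-801/577 + 4907418) = 95249*(2831579385/577) = 269705104841865/577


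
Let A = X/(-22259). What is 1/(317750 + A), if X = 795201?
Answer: 22259/7072002049 ≈ 3.1475e-6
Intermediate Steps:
A = -795201/22259 (A = 795201/(-22259) = 795201*(-1/22259) = -795201/22259 ≈ -35.725)
1/(317750 + A) = 1/(317750 - 795201/22259) = 1/(7072002049/22259) = 22259/7072002049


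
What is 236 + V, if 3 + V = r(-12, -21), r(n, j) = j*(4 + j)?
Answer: 590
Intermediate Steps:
V = 354 (V = -3 - 21*(4 - 21) = -3 - 21*(-17) = -3 + 357 = 354)
236 + V = 236 + 354 = 590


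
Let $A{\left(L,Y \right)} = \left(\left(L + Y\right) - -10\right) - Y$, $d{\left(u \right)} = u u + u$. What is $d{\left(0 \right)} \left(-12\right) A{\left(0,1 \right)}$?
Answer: $0$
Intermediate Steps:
$d{\left(u \right)} = u + u^{2}$ ($d{\left(u \right)} = u^{2} + u = u + u^{2}$)
$A{\left(L,Y \right)} = 10 + L$ ($A{\left(L,Y \right)} = \left(\left(L + Y\right) + 10\right) - Y = \left(10 + L + Y\right) - Y = 10 + L$)
$d{\left(0 \right)} \left(-12\right) A{\left(0,1 \right)} = 0 \left(1 + 0\right) \left(-12\right) \left(10 + 0\right) = 0 \cdot 1 \left(-12\right) 10 = 0 \left(-12\right) 10 = 0 \cdot 10 = 0$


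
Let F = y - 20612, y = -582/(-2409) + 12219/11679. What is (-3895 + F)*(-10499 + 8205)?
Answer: 175735981288448/3126079 ≈ 5.6216e+7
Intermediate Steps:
y = 4025861/3126079 (y = -582*(-1/2409) + 12219*(1/11679) = 194/803 + 4073/3893 = 4025861/3126079 ≈ 1.2878)
F = -64430714487/3126079 (F = 4025861/3126079 - 20612 = -64430714487/3126079 ≈ -20611.)
(-3895 + F)*(-10499 + 8205) = (-3895 - 64430714487/3126079)*(-10499 + 8205) = -76606792192/3126079*(-2294) = 175735981288448/3126079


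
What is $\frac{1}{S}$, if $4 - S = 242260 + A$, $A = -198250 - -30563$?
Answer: $- \frac{1}{74569} \approx -1.341 \cdot 10^{-5}$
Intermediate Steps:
$A = -167687$ ($A = -198250 + 30563 = -167687$)
$S = -74569$ ($S = 4 - \left(242260 - 167687\right) = 4 - 74573 = -74569$)
$\frac{1}{S} = \frac{1}{-74569} = - \frac{1}{74569}$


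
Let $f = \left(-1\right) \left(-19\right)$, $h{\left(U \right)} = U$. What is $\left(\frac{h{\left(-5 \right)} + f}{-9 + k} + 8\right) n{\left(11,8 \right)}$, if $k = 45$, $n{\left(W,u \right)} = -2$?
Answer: $- \frac{151}{9} \approx -16.778$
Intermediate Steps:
$f = 19$
$\left(\frac{h{\left(-5 \right)} + f}{-9 + k} + 8\right) n{\left(11,8 \right)} = \left(\frac{-5 + 19}{-9 + 45} + 8\right) \left(-2\right) = \left(\frac{14}{36} + 8\right) \left(-2\right) = \left(14 \cdot \frac{1}{36} + 8\right) \left(-2\right) = \left(\frac{7}{18} + 8\right) \left(-2\right) = \frac{151}{18} \left(-2\right) = - \frac{151}{9}$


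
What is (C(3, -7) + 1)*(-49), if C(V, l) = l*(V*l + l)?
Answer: -9653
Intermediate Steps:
C(V, l) = l*(l + V*l)
(C(3, -7) + 1)*(-49) = ((-7)²*(1 + 3) + 1)*(-49) = (49*4 + 1)*(-49) = (196 + 1)*(-49) = 197*(-49) = -9653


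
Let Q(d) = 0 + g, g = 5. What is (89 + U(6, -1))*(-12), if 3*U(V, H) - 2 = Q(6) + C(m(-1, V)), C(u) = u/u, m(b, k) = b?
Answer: -1100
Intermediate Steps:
C(u) = 1
Q(d) = 5 (Q(d) = 0 + 5 = 5)
U(V, H) = 8/3 (U(V, H) = ⅔ + (5 + 1)/3 = ⅔ + (⅓)*6 = ⅔ + 2 = 8/3)
(89 + U(6, -1))*(-12) = (89 + 8/3)*(-12) = (275/3)*(-12) = -1100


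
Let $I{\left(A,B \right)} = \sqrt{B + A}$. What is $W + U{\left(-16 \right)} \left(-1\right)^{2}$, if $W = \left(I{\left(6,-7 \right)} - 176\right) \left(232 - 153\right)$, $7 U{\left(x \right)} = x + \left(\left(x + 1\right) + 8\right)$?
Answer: $- \frac{97351}{7} + 79 i \approx -13907.0 + 79.0 i$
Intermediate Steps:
$I{\left(A,B \right)} = \sqrt{A + B}$
$U{\left(x \right)} = \frac{9}{7} + \frac{2 x}{7}$ ($U{\left(x \right)} = \frac{x + \left(\left(x + 1\right) + 8\right)}{7} = \frac{x + \left(\left(1 + x\right) + 8\right)}{7} = \frac{x + \left(9 + x\right)}{7} = \frac{9 + 2 x}{7} = \frac{9}{7} + \frac{2 x}{7}$)
$W = -13904 + 79 i$ ($W = \left(\sqrt{6 - 7} - 176\right) \left(232 - 153\right) = \left(\sqrt{-1} - 176\right) 79 = \left(i - 176\right) 79 = \left(-176 + i\right) 79 = -13904 + 79 i \approx -13904.0 + 79.0 i$)
$W + U{\left(-16 \right)} \left(-1\right)^{2} = \left(-13904 + 79 i\right) + \left(\frac{9}{7} + \frac{2}{7} \left(-16\right)\right) \left(-1\right)^{2} = \left(-13904 + 79 i\right) + \left(\frac{9}{7} - \frac{32}{7}\right) 1 = \left(-13904 + 79 i\right) - \frac{23}{7} = - \frac{97351}{7} + 79 i$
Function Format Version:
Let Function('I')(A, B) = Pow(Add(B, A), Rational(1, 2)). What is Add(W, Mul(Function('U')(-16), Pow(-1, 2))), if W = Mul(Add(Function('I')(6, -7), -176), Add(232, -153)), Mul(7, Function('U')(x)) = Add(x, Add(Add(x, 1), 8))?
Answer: Add(Rational(-97351, 7), Mul(79, I)) ≈ Add(-13907., Mul(79.000, I))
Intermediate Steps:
Function('I')(A, B) = Pow(Add(A, B), Rational(1, 2))
Function('U')(x) = Add(Rational(9, 7), Mul(Rational(2, 7), x)) (Function('U')(x) = Mul(Rational(1, 7), Add(x, Add(Add(x, 1), 8))) = Mul(Rational(1, 7), Add(x, Add(Add(1, x), 8))) = Mul(Rational(1, 7), Add(x, Add(9, x))) = Mul(Rational(1, 7), Add(9, Mul(2, x))) = Add(Rational(9, 7), Mul(Rational(2, 7), x)))
W = Add(-13904, Mul(79, I)) (W = Mul(Add(Pow(Add(6, -7), Rational(1, 2)), -176), Add(232, -153)) = Mul(Add(Pow(-1, Rational(1, 2)), -176), 79) = Mul(Add(I, -176), 79) = Mul(Add(-176, I), 79) = Add(-13904, Mul(79, I)) ≈ Add(-13904., Mul(79.000, I)))
Add(W, Mul(Function('U')(-16), Pow(-1, 2))) = Add(Add(-13904, Mul(79, I)), Mul(Add(Rational(9, 7), Mul(Rational(2, 7), -16)), Pow(-1, 2))) = Add(Add(-13904, Mul(79, I)), Mul(Add(Rational(9, 7), Rational(-32, 7)), 1)) = Add(Add(-13904, Mul(79, I)), Mul(Rational(-23, 7), 1)) = Add(Add(-13904, Mul(79, I)), Rational(-23, 7)) = Add(Rational(-97351, 7), Mul(79, I))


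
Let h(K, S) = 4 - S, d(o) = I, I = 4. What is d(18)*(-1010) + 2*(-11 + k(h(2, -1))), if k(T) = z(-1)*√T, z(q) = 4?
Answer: -4062 + 8*√5 ≈ -4044.1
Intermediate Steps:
d(o) = 4
k(T) = 4*√T
d(18)*(-1010) + 2*(-11 + k(h(2, -1))) = 4*(-1010) + 2*(-11 + 4*√(4 - 1*(-1))) = -4040 + 2*(-11 + 4*√(4 + 1)) = -4040 + 2*(-11 + 4*√5) = -4040 + (-22 + 8*√5) = -4062 + 8*√5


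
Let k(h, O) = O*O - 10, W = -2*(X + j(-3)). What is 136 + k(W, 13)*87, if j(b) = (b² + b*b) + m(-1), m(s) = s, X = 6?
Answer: 13969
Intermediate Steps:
j(b) = -1 + 2*b² (j(b) = (b² + b*b) - 1 = (b² + b²) - 1 = 2*b² - 1 = -1 + 2*b²)
W = -46 (W = -2*(6 + (-1 + 2*(-3)²)) = -2*(6 + (-1 + 2*9)) = -2*(6 + (-1 + 18)) = -2*(6 + 17) = -2*23 = -46)
k(h, O) = -10 + O² (k(h, O) = O² - 10 = -10 + O²)
136 + k(W, 13)*87 = 136 + (-10 + 13²)*87 = 136 + (-10 + 169)*87 = 136 + 159*87 = 136 + 13833 = 13969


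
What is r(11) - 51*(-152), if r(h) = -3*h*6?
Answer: 7554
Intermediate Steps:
r(h) = -18*h
r(11) - 51*(-152) = -18*11 - 51*(-152) = -198 + 7752 = 7554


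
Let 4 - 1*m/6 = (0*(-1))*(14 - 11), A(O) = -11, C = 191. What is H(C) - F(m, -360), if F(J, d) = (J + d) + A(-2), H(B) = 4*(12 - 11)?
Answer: 351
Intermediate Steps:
H(B) = 4 (H(B) = 4*1 = 4)
m = 24 (m = 24 - 6*0*(-1)*(14 - 11) = 24 - 0*3 = 24 - 6*0 = 24 + 0 = 24)
F(J, d) = -11 + J + d (F(J, d) = (J + d) - 11 = -11 + J + d)
H(C) - F(m, -360) = 4 - (-11 + 24 - 360) = 4 - 1*(-347) = 4 + 347 = 351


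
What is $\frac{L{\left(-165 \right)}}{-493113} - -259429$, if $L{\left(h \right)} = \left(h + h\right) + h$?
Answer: $\frac{42642604324}{164371} \approx 2.5943 \cdot 10^{5}$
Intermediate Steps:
$L{\left(h \right)} = 3 h$ ($L{\left(h \right)} = 2 h + h = 3 h$)
$\frac{L{\left(-165 \right)}}{-493113} - -259429 = \frac{3 \left(-165\right)}{-493113} - -259429 = \left(-495\right) \left(- \frac{1}{493113}\right) + 259429 = \frac{165}{164371} + 259429 = \frac{42642604324}{164371}$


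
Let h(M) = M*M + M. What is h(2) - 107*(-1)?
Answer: 113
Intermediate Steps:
h(M) = M + M² (h(M) = M² + M = M + M²)
h(2) - 107*(-1) = 2*(1 + 2) - 107*(-1) = 2*3 + 107 = 6 + 107 = 113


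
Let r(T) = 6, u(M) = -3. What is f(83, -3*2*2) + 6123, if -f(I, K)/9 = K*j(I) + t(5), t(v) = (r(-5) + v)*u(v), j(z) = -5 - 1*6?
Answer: 5232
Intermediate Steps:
j(z) = -11 (j(z) = -5 - 6 = -11)
t(v) = -18 - 3*v (t(v) = (6 + v)*(-3) = -18 - 3*v)
f(I, K) = 297 + 99*K (f(I, K) = -9*(K*(-11) + (-18 - 3*5)) = -9*(-11*K + (-18 - 15)) = -9*(-11*K - 33) = -9*(-33 - 11*K) = 297 + 99*K)
f(83, -3*2*2) + 6123 = (297 + 99*(-3*2*2)) + 6123 = (297 + 99*(-6*2)) + 6123 = (297 + 99*(-12)) + 6123 = (297 - 1188) + 6123 = -891 + 6123 = 5232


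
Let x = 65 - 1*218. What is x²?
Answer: 23409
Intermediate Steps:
x = -153 (x = 65 - 218 = -153)
x² = (-153)² = 23409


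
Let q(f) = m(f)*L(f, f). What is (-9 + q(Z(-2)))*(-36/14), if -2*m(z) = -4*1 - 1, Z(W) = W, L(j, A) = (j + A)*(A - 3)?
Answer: -738/7 ≈ -105.43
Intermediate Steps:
L(j, A) = (-3 + A)*(A + j) (L(j, A) = (A + j)*(-3 + A) = (-3 + A)*(A + j))
m(z) = 5/2 (m(z) = -(-4*1 - 1)/2 = -(-4 - 1)/2 = -½*(-5) = 5/2)
q(f) = -15*f + 5*f² (q(f) = 5*(f² - 3*f - 3*f + f*f)/2 = 5*(f² - 3*f - 3*f + f²)/2 = 5*(-6*f + 2*f²)/2 = -15*f + 5*f²)
(-9 + q(Z(-2)))*(-36/14) = (-9 + 5*(-2)*(-3 - 2))*(-36/14) = (-9 + 5*(-2)*(-5))*(-36*1/14) = (-9 + 50)*(-18/7) = 41*(-18/7) = -738/7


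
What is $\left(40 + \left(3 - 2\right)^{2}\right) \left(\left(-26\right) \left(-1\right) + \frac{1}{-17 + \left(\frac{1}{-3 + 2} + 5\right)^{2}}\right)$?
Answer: $1025$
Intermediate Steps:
$\left(40 + \left(3 - 2\right)^{2}\right) \left(\left(-26\right) \left(-1\right) + \frac{1}{-17 + \left(\frac{1}{-3 + 2} + 5\right)^{2}}\right) = \left(40 + 1^{2}\right) \left(26 + \frac{1}{-17 + \left(\frac{1}{-1} + 5\right)^{2}}\right) = \left(40 + 1\right) \left(26 + \frac{1}{-17 + \left(-1 + 5\right)^{2}}\right) = 41 \left(26 + \frac{1}{-17 + 4^{2}}\right) = 41 \left(26 + \frac{1}{-17 + 16}\right) = 41 \left(26 + \frac{1}{-1}\right) = 41 \left(26 - 1\right) = 41 \cdot 25 = 1025$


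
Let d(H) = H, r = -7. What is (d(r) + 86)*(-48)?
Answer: -3792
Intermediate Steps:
(d(r) + 86)*(-48) = (-7 + 86)*(-48) = 79*(-48) = -3792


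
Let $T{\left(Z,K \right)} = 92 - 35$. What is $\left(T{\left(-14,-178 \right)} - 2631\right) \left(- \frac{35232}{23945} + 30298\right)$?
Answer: $- \frac{1867309272972}{23945} \approx -7.7983 \cdot 10^{7}$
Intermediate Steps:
$T{\left(Z,K \right)} = 57$
$\left(T{\left(-14,-178 \right)} - 2631\right) \left(- \frac{35232}{23945} + 30298\right) = \left(57 - 2631\right) \left(- \frac{35232}{23945} + 30298\right) = - 2574 \left(\left(-35232\right) \frac{1}{23945} + 30298\right) = - 2574 \left(- \frac{35232}{23945} + 30298\right) = \left(-2574\right) \frac{725450378}{23945} = - \frac{1867309272972}{23945}$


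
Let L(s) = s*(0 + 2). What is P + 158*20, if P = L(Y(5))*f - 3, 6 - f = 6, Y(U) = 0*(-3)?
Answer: 3157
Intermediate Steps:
Y(U) = 0
f = 0 (f = 6 - 1*6 = 6 - 6 = 0)
L(s) = 2*s (L(s) = s*2 = 2*s)
P = -3 (P = (2*0)*0 - 3 = 0*0 - 3 = 0 - 3 = -3)
P + 158*20 = -3 + 158*20 = -3 + 3160 = 3157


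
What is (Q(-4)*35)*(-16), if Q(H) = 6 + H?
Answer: -1120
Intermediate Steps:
(Q(-4)*35)*(-16) = ((6 - 4)*35)*(-16) = (2*35)*(-16) = 70*(-16) = -1120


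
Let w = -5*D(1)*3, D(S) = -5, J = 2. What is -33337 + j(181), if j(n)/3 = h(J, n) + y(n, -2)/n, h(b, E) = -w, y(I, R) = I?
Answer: -33559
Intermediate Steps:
w = 75 (w = -5*(-5)*3 = 25*3 = 75)
h(b, E) = -75 (h(b, E) = -1*75 = -75)
j(n) = -222 (j(n) = 3*(-75 + n/n) = 3*(-75 + 1) = 3*(-74) = -222)
-33337 + j(181) = -33337 - 222 = -33559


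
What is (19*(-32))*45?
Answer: -27360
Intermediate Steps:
(19*(-32))*45 = -608*45 = -27360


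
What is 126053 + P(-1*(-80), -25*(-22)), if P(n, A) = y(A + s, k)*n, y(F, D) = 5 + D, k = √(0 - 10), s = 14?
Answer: 126453 + 80*I*√10 ≈ 1.2645e+5 + 252.98*I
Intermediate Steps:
k = I*√10 (k = √(-10) = I*√10 ≈ 3.1623*I)
P(n, A) = n*(5 + I*√10) (P(n, A) = (5 + I*√10)*n = n*(5 + I*√10))
126053 + P(-1*(-80), -25*(-22)) = 126053 + (-1*(-80))*(5 + I*√10) = 126053 + 80*(5 + I*√10) = 126053 + (400 + 80*I*√10) = 126453 + 80*I*√10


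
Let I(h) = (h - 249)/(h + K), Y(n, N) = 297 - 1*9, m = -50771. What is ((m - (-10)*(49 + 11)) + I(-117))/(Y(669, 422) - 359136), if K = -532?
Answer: 32560613/232892352 ≈ 0.13981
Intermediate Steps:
Y(n, N) = 288 (Y(n, N) = 297 - 9 = 288)
I(h) = (-249 + h)/(-532 + h) (I(h) = (h - 249)/(h - 532) = (-249 + h)/(-532 + h))
((m - (-10)*(49 + 11)) + I(-117))/(Y(669, 422) - 359136) = ((-50771 - (-10)*(49 + 11)) + (-249 - 117)/(-532 - 117))/(288 - 359136) = ((-50771 - (-10)*60) - 366/(-649))/(-358848) = ((-50771 - 1*(-600)) - 1/649*(-366))*(-1/358848) = ((-50771 + 600) + 366/649)*(-1/358848) = (-50171 + 366/649)*(-1/358848) = -32560613/649*(-1/358848) = 32560613/232892352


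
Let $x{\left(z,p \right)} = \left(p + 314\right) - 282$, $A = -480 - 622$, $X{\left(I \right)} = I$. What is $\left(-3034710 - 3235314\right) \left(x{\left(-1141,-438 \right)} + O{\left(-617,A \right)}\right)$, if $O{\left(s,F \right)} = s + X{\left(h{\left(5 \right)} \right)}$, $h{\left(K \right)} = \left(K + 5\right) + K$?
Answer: $6320184192$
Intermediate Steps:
$h{\left(K \right)} = 5 + 2 K$ ($h{\left(K \right)} = \left(5 + K\right) + K = 5 + 2 K$)
$A = -1102$ ($A = -480 - 622 = -1102$)
$x{\left(z,p \right)} = 32 + p$ ($x{\left(z,p \right)} = \left(314 + p\right) - 282 = 32 + p$)
$O{\left(s,F \right)} = 15 + s$ ($O{\left(s,F \right)} = s + \left(5 + 2 \cdot 5\right) = s + \left(5 + 10\right) = s + 15 = 15 + s$)
$\left(-3034710 - 3235314\right) \left(x{\left(-1141,-438 \right)} + O{\left(-617,A \right)}\right) = \left(-3034710 - 3235314\right) \left(\left(32 - 438\right) + \left(15 - 617\right)\right) = - 6270024 \left(-406 - 602\right) = \left(-6270024\right) \left(-1008\right) = 6320184192$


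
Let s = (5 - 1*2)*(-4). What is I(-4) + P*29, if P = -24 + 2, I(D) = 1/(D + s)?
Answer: -10209/16 ≈ -638.06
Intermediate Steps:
s = -12 (s = (5 - 2)*(-4) = 3*(-4) = -12)
I(D) = 1/(-12 + D) (I(D) = 1/(D - 12) = 1/(-12 + D))
P = -22
I(-4) + P*29 = 1/(-12 - 4) - 22*29 = 1/(-16) - 638 = -1/16 - 638 = -10209/16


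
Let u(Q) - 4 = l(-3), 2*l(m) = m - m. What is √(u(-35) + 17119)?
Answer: √17123 ≈ 130.85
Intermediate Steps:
l(m) = 0 (l(m) = (m - m)/2 = (½)*0 = 0)
u(Q) = 4 (u(Q) = 4 + 0 = 4)
√(u(-35) + 17119) = √(4 + 17119) = √17123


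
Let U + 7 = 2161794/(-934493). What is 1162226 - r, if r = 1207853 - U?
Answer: -42646815356/934493 ≈ -45636.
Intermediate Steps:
U = -8703245/934493 (U = -7 + 2161794/(-934493) = -7 + 2161794*(-1/934493) = -7 - 2161794/934493 = -8703245/934493 ≈ -9.3133)
r = 1128738876774/934493 (r = 1207853 - 1*(-8703245/934493) = 1207853 + 8703245/934493 = 1128738876774/934493 ≈ 1.2079e+6)
1162226 - r = 1162226 - 1*1128738876774/934493 = 1162226 - 1128738876774/934493 = -42646815356/934493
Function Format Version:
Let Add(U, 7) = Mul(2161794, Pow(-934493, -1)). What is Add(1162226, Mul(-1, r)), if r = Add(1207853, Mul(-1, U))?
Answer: Rational(-42646815356, 934493) ≈ -45636.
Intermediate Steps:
U = Rational(-8703245, 934493) (U = Add(-7, Mul(2161794, Pow(-934493, -1))) = Add(-7, Mul(2161794, Rational(-1, 934493))) = Add(-7, Rational(-2161794, 934493)) = Rational(-8703245, 934493) ≈ -9.3133)
r = Rational(1128738876774, 934493) (r = Add(1207853, Mul(-1, Rational(-8703245, 934493))) = Add(1207853, Rational(8703245, 934493)) = Rational(1128738876774, 934493) ≈ 1.2079e+6)
Add(1162226, Mul(-1, r)) = Add(1162226, Mul(-1, Rational(1128738876774, 934493))) = Add(1162226, Rational(-1128738876774, 934493)) = Rational(-42646815356, 934493)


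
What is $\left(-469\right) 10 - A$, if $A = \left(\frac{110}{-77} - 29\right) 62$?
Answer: $- \frac{19624}{7} \approx -2803.4$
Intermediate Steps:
$A = - \frac{13206}{7}$ ($A = \left(110 \left(- \frac{1}{77}\right) - 29\right) 62 = \left(- \frac{10}{7} - 29\right) 62 = \left(- \frac{213}{7}\right) 62 = - \frac{13206}{7} \approx -1886.6$)
$\left(-469\right) 10 - A = \left(-469\right) 10 - - \frac{13206}{7} = -4690 + \frac{13206}{7} = - \frac{19624}{7}$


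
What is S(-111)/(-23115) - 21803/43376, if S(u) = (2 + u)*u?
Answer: -342927523/334212080 ≈ -1.0261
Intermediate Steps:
S(u) = u*(2 + u)
S(-111)/(-23115) - 21803/43376 = -111*(2 - 111)/(-23115) - 21803/43376 = -111*(-109)*(-1/23115) - 21803*1/43376 = 12099*(-1/23115) - 21803/43376 = -4033/7705 - 21803/43376 = -342927523/334212080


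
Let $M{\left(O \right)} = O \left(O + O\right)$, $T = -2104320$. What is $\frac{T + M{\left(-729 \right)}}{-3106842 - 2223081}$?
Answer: $\frac{347146}{1776641} \approx 0.19539$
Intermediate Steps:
$M{\left(O \right)} = 2 O^{2}$ ($M{\left(O \right)} = O 2 O = 2 O^{2}$)
$\frac{T + M{\left(-729 \right)}}{-3106842 - 2223081} = \frac{-2104320 + 2 \left(-729\right)^{2}}{-3106842 - 2223081} = \frac{-2104320 + 2 \cdot 531441}{-3106842 - 2223081} = \frac{-2104320 + 1062882}{-5329923} = \left(-1041438\right) \left(- \frac{1}{5329923}\right) = \frac{347146}{1776641}$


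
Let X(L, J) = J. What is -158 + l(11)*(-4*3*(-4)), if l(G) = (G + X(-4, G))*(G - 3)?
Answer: 8290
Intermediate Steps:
l(G) = 2*G*(-3 + G) (l(G) = (G + G)*(G - 3) = (2*G)*(-3 + G) = 2*G*(-3 + G))
-158 + l(11)*(-4*3*(-4)) = -158 + (2*11*(-3 + 11))*(-4*3*(-4)) = -158 + (2*11*8)*(-12*(-4)) = -158 + 176*48 = -158 + 8448 = 8290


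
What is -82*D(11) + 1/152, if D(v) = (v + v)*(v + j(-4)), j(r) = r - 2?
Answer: -1371039/152 ≈ -9020.0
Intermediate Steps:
j(r) = -2 + r
D(v) = 2*v*(-6 + v) (D(v) = (v + v)*(v + (-2 - 4)) = (2*v)*(v - 6) = (2*v)*(-6 + v) = 2*v*(-6 + v))
-82*D(11) + 1/152 = -164*11*(-6 + 11) + 1/152 = -164*11*5 + 1/152 = -82*110 + 1/152 = -9020 + 1/152 = -1371039/152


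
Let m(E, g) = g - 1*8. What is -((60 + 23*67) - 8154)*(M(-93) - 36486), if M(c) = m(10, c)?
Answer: -239754611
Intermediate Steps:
m(E, g) = -8 + g (m(E, g) = g - 8 = -8 + g)
M(c) = -8 + c
-((60 + 23*67) - 8154)*(M(-93) - 36486) = -((60 + 23*67) - 8154)*((-8 - 93) - 36486) = -((60 + 1541) - 8154)*(-101 - 36486) = -(1601 - 8154)*(-36587) = -(-6553)*(-36587) = -1*239754611 = -239754611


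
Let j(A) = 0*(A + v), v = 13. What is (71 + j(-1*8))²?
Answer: 5041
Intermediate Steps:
j(A) = 0 (j(A) = 0*(A + 13) = 0*(13 + A) = 0)
(71 + j(-1*8))² = (71 + 0)² = 71² = 5041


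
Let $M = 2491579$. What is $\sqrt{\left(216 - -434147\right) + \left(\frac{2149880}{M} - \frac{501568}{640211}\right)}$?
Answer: $\frac{\sqrt{9134044443166538759935580795}}{145012389379} \approx 659.06$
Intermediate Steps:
$\sqrt{\left(216 - -434147\right) + \left(\frac{2149880}{M} - \frac{501568}{640211}\right)} = \sqrt{\left(216 - -434147\right) + \left(\frac{2149880}{2491579} - \frac{501568}{640211}\right)} = \sqrt{\left(216 + 434147\right) + \left(2149880 \cdot \frac{1}{2491579} - \frac{501568}{640211}\right)} = \sqrt{434363 + \left(\frac{2149880}{2491579} - \frac{501568}{640211}\right)} = \sqrt{434363 + \frac{126680528808}{1595136283169}} = \sqrt{\frac{692868308046665155}{1595136283169}} = \frac{\sqrt{9134044443166538759935580795}}{145012389379}$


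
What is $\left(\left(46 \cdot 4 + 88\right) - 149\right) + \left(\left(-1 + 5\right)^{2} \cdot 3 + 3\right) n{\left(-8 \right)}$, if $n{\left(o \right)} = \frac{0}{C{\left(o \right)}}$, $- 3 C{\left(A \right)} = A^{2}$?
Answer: $123$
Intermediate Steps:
$C{\left(A \right)} = - \frac{A^{2}}{3}$
$n{\left(o \right)} = 0$ ($n{\left(o \right)} = \frac{0}{\left(- \frac{1}{3}\right) o^{2}} = 0 \left(- \frac{3}{o^{2}}\right) = 0$)
$\left(\left(46 \cdot 4 + 88\right) - 149\right) + \left(\left(-1 + 5\right)^{2} \cdot 3 + 3\right) n{\left(-8 \right)} = \left(\left(46 \cdot 4 + 88\right) - 149\right) + \left(\left(-1 + 5\right)^{2} \cdot 3 + 3\right) 0 = \left(\left(184 + 88\right) - 149\right) + \left(4^{2} \cdot 3 + 3\right) 0 = \left(272 - 149\right) + \left(16 \cdot 3 + 3\right) 0 = 123 + \left(48 + 3\right) 0 = 123 + 51 \cdot 0 = 123 + 0 = 123$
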